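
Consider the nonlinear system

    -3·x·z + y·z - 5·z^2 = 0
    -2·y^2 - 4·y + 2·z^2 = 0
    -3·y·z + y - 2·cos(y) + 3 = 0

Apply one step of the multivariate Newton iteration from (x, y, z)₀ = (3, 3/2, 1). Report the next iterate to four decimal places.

(-1.2763, 0.6378, 0.9695)

At (3, 3/2, 1): F = (-12.5000, -8.5000, -0.141474).
Jacobian J = [[-3·z, z, -3·x + y - 10·z], [0, -4·y - 4, 4·z], [0, -3·z + 2·sin(y) + 1, -3·y]].
At the point, J = [[-3.0000, 1.0000, -17.5000], [0.0000, -10.0000, 4.0000], [0.0000, -0.005010, -4.5000]] (det J = -135.060120).
Solving J·Δ = −F gives Δ = (-4.2763, -0.8622, -0.0305).
Then the next iterate is (x, y, z)₁ = (-1.2763, 0.6378, 0.9695).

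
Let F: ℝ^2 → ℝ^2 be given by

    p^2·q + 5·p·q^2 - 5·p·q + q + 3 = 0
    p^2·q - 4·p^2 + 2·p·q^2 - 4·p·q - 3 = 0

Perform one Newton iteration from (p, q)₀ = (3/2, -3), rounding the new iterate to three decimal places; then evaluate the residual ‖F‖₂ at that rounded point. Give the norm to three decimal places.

At (3/2, -3): F = (83.250, 26.250).
Jacobian J = [[2·p·q + 5·q^2 - 5·q, p^2 + 10·p·q - 5·p + 1], [2·p·q - 8·p + 2·q^2 - 4·q, p^2 + 4·p·q - 4·p]].
At the point, J = [[51.000, -49.250], [9.000, -21.750]] (det J = -666.000).
Solving J·Δ = −F gives Δ = (-0.778, 0.885).
Then the next iterate is (p, q)₁ = (0.722, -2.115).
Re-evaluating at (0.722, -2.115): F = (23.56598, 6.37981), so ‖F‖₂ = 24.414.

24.414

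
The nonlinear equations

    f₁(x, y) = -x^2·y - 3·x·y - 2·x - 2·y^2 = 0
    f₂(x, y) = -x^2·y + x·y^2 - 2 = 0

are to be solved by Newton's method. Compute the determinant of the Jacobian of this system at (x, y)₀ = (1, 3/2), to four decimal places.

-26.5000

J = [[-2·x·y - 3·y - 2, -x^2 - 3·x - 4·y], [-2·x·y + y^2, -x^2 + 2·x·y]].
At the point, J = [[-9.5000, -10.0000], [-0.7500, 2.0000]].
det J = -26.5000.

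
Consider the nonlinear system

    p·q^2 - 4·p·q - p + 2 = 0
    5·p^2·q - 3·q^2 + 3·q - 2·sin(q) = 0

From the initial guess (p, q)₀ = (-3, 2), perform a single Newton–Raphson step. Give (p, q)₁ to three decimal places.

(0.400, 5.307)

At (-3, 2): F = (17.000, 82.18141).
Jacobian J = [[q^2 - 4·q - 1, 2·p·q - 4·p], [10·p·q, 5·p^2 - 6·q - 2·cos(q) + 3]].
At the point, J = [[-5.000, 0.000], [-60.000, 36.83229]] (det J = -184.16147).
Solving J·Δ = −F gives Δ = (3.400, 3.307).
Then the next iterate is (p, q)₁ = (0.400, 5.307).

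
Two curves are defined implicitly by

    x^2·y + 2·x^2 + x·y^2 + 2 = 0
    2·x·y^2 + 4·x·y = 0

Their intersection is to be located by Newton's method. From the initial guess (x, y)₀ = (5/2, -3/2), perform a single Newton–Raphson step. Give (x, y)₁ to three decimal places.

At (5/2, -3/2): F = (10.750, -3.750).
Jacobian J = [[2·x·y + 4·x + y^2, x^2 + 2·x·y], [2·y^2 + 4·y, 4·x·y + 4·x]].
At the point, J = [[4.750, -1.250], [-1.500, -5.000]] (det J = -25.625).
Solving J·Δ = −F gives Δ = (-2.280, -0.066).
Then the next iterate is (x, y)₁ = (0.220, -1.566).

(0.220, -1.566)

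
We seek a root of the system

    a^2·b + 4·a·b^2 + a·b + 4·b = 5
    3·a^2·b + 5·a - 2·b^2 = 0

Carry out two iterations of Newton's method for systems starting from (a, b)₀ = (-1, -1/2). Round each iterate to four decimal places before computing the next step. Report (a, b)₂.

(0.5549, 2.9635)

At (-1, -1/2): F = (-8.0000, -7.0000).
Jacobian J = [[2·a·b + 4·b^2 + b, a^2 + 8·a·b + a + 4], [6·a·b + 5, 3·a^2 - 4·b]].
At the point, J = [[1.5000, 8.0000], [8.0000, 5.0000]] (det J = -56.5000).
Solving J·Δ = −F gives Δ = (0.2832, 0.9469).
Then the next iterate is (a, b)₁ = (-0.7168, 0.4469).
Round to (-0.7168, 0.4469) and repeat: F = (-3.875756, -3.294585), J = [[0.605103, 1.234299], [3.077972, -0.246193]].
Δ = (1.2717, 2.5166), so (a, b)₂ = (0.5549, 2.9635).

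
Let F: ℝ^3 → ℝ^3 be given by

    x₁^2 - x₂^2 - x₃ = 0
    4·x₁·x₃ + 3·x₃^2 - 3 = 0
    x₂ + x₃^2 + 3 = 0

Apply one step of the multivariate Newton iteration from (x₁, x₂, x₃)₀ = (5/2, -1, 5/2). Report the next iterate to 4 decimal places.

(2.0553, -1.9894, 1.0479)

At (5/2, -1, 5/2): F = (2.7500, 40.7500, 8.2500).
Jacobian J = [[2·x₁, -2·x₂, -1], [4·x₃, 0, 4·x₁ + 6·x₃], [0, 1, 2·x₃]].
At the point, J = [[5.0000, 2.0000, -1.0000], [10.0000, 0.0000, 25.0000], [0.0000, 1.0000, 5.0000]] (det J = -235.0000).
Solving J·Δ = −F gives Δ = (-0.4447, -0.9894, -1.4521).
Then the next iterate is (x₁, x₂, x₃)₁ = (2.0553, -1.9894, 1.0479).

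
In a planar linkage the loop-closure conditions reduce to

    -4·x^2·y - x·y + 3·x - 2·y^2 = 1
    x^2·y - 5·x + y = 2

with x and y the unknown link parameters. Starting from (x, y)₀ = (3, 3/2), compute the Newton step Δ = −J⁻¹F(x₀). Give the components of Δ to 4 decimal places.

At (3, 3/2): F = (-55.0000, -2.0000).
Jacobian J = [[-8·x·y - y + 3, -4·x^2 - x - 4·y], [2·x·y - 5, x^2 + 1]].
At the point, J = [[-34.5000, -45.0000], [4.0000, 10.0000]] (det J = -165.0000).
Solving J·Δ = −F gives Δ = (-3.8788, 1.7515).

(-3.8788, 1.7515)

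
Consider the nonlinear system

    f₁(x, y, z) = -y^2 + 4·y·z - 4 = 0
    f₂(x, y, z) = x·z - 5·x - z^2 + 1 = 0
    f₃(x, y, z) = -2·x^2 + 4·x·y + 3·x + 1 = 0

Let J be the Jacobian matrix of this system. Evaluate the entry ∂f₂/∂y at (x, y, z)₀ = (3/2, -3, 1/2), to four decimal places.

0.0000

∂f₂/∂y = 0.
At (3/2, -3, 1/2) this is 0.0000.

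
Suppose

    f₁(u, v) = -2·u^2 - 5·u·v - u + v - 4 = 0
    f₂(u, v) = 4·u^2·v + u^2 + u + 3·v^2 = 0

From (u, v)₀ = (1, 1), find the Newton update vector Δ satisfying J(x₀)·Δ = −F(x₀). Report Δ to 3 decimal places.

At (1, 1): F = (-11.000, 9.000).
Jacobian J = [[-4·u - 5·v - 1, -5·u + 1], [8·u·v + 2·u + 1, 4·u^2 + 6·v]].
At the point, J = [[-10.000, -4.000], [11.000, 10.000]] (det J = -56.000).
Solving J·Δ = −F gives Δ = (-1.321, 0.554).

(-1.321, 0.554)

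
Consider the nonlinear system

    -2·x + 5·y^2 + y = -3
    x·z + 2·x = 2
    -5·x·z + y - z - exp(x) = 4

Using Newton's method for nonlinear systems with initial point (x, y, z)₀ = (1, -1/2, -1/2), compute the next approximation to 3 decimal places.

At (1, -1/2, -1/2): F = (1.750, -0.500, -4.21828).
Jacobian J = [[-2, 10·y + 1, 0], [z + 2, 0, x], [-5·z - exp(x), 1, -5·x - 1]].
At the point, J = [[-2.000, -4.000, 0.000], [1.500, 0.000, 1.000], [-0.21828, 1.000, -6.000]] (det J = -33.12687).
Solving J·Δ = −F gives Δ = (0.819, 0.028, -0.728).
Then the next iterate is (x, y, z)₁ = (1.819, -0.472, -1.228).

(1.819, -0.472, -1.228)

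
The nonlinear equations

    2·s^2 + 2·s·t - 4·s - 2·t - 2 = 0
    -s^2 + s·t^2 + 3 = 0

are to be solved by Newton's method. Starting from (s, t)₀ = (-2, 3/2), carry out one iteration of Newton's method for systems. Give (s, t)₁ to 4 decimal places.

(-1.3115, 1.3005)

At (-2, 3/2): F = (5.0000, -5.5000).
Jacobian J = [[4·s + 2·t - 4, 2·s - 2], [-2·s + t^2, 2·s·t]].
At the point, J = [[-9.0000, -6.0000], [6.2500, -6.0000]] (det J = 91.5000).
Solving J·Δ = −F gives Δ = (0.6885, -0.1995).
Then the next iterate is (s, t)₁ = (-1.3115, 1.3005).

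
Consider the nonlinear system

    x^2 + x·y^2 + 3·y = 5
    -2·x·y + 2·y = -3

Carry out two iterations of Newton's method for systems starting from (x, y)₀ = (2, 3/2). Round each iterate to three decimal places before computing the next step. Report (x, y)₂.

At (2, 3/2): F = (8.000, 0.000).
Jacobian J = [[2·x + y^2, 2·x·y + 3], [-2·y, -2·x + 2]].
At the point, J = [[6.250, 9.000], [-3.000, -2.000]] (det J = 14.500).
Solving J·Δ = −F gives Δ = (1.103, -1.655).
Then the next iterate is (x, y)₁ = (3.103, -0.155).
Round to (3.103, -0.155) and repeat: F = (4.23816, 3.65193), J = [[6.23003, 2.03807], [0.310, -4.206]].
Δ = (-0.942, 0.799), so (x, y)₂ = (2.161, 0.644).

(2.161, 0.644)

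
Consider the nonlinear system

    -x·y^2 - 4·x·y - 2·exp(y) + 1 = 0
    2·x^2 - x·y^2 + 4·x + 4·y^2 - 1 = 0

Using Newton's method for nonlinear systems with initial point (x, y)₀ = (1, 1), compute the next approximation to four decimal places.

At (1, 1): F = (-9.436564, 8.0000).
Jacobian J = [[-y^2 - 4·y, -2·x·y - 4·x - 2·exp(y)], [4·x - y^2 + 4, -2·x·y + 8·y]].
At the point, J = [[-5.0000, -11.436564], [7.0000, 6.0000]] (det J = 50.055946).
Solving J·Δ = −F gives Δ = (-0.6967, -0.5205).
Then the next iterate is (x, y)₁ = (0.3033, 0.4795).

(0.3033, 0.4795)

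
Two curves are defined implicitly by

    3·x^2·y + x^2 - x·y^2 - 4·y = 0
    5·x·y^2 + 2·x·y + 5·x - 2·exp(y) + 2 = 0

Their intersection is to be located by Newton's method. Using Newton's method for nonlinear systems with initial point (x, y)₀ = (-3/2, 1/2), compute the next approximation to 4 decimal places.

At (-3/2, 1/2): F = (4.0000, -12.172443).
Jacobian J = [[6·x·y + 2·x - y^2, 3·x^2 - 2·x·y - 4], [5·y^2 + 2·y + 5, 10·x·y + 2·x - 2·exp(y)]].
At the point, J = [[-7.7500, 4.2500], [7.2500, -13.797443]] (det J = 76.117680).
Solving J·Δ = −F gives Δ = (0.0454, -0.8584).
Then the next iterate is (x, y)₁ = (-1.4546, -0.3584).

(-1.4546, -0.3584)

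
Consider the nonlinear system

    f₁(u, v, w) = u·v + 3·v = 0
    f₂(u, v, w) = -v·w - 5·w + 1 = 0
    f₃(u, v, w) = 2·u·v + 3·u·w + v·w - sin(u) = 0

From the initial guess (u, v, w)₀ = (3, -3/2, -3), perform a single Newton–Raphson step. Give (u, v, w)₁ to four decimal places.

(3.8257, 0.2064, 1.7484)

At (3, -3/2, -3): F = (-9.0000, 11.5000, -31.641120).
Jacobian J = [[v, u + 3, 0], [0, -w, -v - 5], [2·v + 3·w - cos(u), 2·u + w, 3·u + v]].
At the point, J = [[-1.5000, 6.0000, 0.0000], [0.0000, 3.0000, -3.5000], [-11.010008, 3.0000, 7.5000]] (det J = 181.710158).
Solving J·Δ = −F gives Δ = (0.8257, 1.7064, 4.7484).
Then the next iterate is (u, v, w)₁ = (3.8257, 0.2064, 1.7484).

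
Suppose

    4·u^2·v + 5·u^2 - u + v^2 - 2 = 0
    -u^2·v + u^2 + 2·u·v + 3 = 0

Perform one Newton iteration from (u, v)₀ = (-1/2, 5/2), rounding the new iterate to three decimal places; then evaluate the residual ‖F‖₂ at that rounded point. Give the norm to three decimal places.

6.634

At (-1/2, 5/2): F = (8.500, 0.125).
Jacobian J = [[8·u·v + 10·u - 1, 4·u^2 + 2·v], [-2·u·v + 2·u + 2·v, -u^2 + 2·u]].
At the point, J = [[-16.000, 6.000], [6.500, -1.250]] (det J = -19.000).
Solving J·Δ = −F gives Δ = (-0.599, -3.013).
Then the next iterate is (u, v)₁ = (-1.099, -0.513).
Re-evaluating at (-1.099, -0.513): F = (2.92277, 5.95498), so ‖F‖₂ = 6.634.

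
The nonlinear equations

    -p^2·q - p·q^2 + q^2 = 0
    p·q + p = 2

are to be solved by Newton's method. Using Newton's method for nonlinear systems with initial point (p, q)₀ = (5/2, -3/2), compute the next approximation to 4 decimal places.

(1.7398, -0.3520)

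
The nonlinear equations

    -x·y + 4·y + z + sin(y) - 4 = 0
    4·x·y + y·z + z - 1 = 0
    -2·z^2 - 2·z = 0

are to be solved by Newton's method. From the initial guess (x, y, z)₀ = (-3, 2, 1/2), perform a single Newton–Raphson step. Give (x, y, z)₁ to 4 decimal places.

(-1.8125, 0.6848, 0.1250)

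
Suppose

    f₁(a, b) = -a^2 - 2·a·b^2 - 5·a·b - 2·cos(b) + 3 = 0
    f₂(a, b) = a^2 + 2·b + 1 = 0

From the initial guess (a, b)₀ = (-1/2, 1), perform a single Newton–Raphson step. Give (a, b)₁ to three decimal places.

(-2.177, -1.464)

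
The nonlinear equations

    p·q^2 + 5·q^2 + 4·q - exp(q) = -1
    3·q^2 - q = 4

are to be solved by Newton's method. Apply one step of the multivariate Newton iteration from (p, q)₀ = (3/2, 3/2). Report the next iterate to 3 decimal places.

(-4.799, 1.344)

At (3/2, 3/2): F = (17.14331, 1.250).
Jacobian J = [[q^2, 2·p·q + 10·q - exp(q) + 4], [0, 6·q - 1]].
At the point, J = [[2.250, 19.01831], [0.000, 8.000]] (det J = 18.000).
Solving J·Δ = −F gives Δ = (-6.299, -0.156).
Then the next iterate is (p, q)₁ = (-4.799, 1.344).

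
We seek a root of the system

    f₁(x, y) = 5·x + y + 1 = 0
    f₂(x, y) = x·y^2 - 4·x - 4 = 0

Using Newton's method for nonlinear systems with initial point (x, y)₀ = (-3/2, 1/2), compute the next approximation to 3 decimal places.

At (-3/2, 1/2): F = (-6.000, 1.625).
Jacobian J = [[5, 1], [y^2 - 4, 2·x·y]].
At the point, J = [[5.000, 1.000], [-3.750, -1.500]] (det J = -3.750).
Solving J·Δ = −F gives Δ = (1.967, -3.833).
Then the next iterate is (x, y)₁ = (0.467, -3.333).

(0.467, -3.333)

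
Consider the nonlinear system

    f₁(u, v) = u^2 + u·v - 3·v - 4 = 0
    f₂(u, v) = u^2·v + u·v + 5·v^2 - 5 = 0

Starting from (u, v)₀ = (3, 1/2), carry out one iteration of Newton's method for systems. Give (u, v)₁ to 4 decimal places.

(2.2308, 0.5260)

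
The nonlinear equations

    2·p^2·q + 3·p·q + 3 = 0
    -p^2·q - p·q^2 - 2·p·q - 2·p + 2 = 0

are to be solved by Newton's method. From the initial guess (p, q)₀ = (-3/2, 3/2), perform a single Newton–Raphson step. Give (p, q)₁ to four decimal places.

At (-3/2, 3/2): F = (3.0000, 9.5000).
Jacobian J = [[4·p·q + 3·q, 2·p^2 + 3·p], [-2·p·q - q^2 - 2·q - 2, -p^2 - 2·p·q - 2·p]].
At the point, J = [[-4.5000, 0.0000], [-2.7500, 5.2500]] (det J = -23.6250).
Solving J·Δ = −F gives Δ = (0.6667, -1.4603).
Then the next iterate is (p, q)₁ = (-0.8333, 0.0397).

(-0.8333, 0.0397)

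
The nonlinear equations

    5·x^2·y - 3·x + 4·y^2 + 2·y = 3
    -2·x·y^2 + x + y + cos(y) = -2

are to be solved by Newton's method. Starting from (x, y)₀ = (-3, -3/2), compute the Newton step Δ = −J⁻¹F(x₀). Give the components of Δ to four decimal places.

(0.9110, 0.4926)

At (-3, -3/2): F = (-55.5000, 11.070737).
Jacobian J = [[10·x·y - 3, 5·x^2 + 8·y + 2], [-2·y^2 + 1, -4·x·y - sin(y) + 1]].
At the point, J = [[42.0000, 35.0000], [-3.5000, -16.002505]] (det J = -549.605211).
Solving J·Δ = −F gives Δ = (0.9110, 0.4926).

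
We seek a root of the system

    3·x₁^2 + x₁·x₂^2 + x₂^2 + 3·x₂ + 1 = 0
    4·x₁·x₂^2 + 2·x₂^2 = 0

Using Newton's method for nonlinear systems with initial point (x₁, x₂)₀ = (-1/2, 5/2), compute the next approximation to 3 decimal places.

(-0.500, 0.250)

At (-1/2, 5/2): F = (12.375, 0.000).
Jacobian J = [[6·x₁ + x₂^2, 2·x₁·x₂ + 2·x₂ + 3], [4·x₂^2, 8·x₁·x₂ + 4·x₂]].
At the point, J = [[3.250, 5.500], [25.000, 0.000]] (det J = -137.500).
Solving J·Δ = −F gives Δ = (0.000, -2.250).
Then the next iterate is (x₁, x₂)₁ = (-0.500, 0.250).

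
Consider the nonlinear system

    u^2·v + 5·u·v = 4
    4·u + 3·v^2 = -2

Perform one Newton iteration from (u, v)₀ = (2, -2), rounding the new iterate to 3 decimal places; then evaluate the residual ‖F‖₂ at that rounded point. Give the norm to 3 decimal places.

At (2, -2): F = (-32.000, 22.000).
Jacobian J = [[2·u·v + 5·v, u^2 + 5·u], [4, 6·v]].
At the point, J = [[-18.000, 14.000], [4.000, -12.000]] (det J = 160.000).
Solving J·Δ = −F gives Δ = (-0.475, 1.675).
Then the next iterate is (u, v)₁ = (1.525, -0.325).
Re-evaluating at (1.525, -0.325): F = (-7.23395, 8.41687), so ‖F‖₂ = 11.098.

11.098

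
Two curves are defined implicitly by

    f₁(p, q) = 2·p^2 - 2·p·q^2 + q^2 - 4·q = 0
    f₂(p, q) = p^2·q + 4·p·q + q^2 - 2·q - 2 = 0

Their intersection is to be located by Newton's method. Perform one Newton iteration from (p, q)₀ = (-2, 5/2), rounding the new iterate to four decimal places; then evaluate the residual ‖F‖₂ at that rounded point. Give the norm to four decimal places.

At (-2, 5/2): F = (29.2500, -10.7500).
Jacobian J = [[4·p - 2·q^2, -4·p·q + 2·q - 4], [2·p·q + 4·q, p^2 + 4·p + 2·q - 2]].
At the point, J = [[-20.5000, 21.0000], [0.0000, -1.0000]] (det J = 20.5000).
Solving J·Δ = −F gives Δ = (-9.5854, -10.7500).
Then the next iterate is (p, q)₁ = (-11.5854, -8.2500).
Re-evaluating at (-11.5854, -8.2500): F = (1946.568061, -642.446619), so ‖F‖₂ = 2049.8451.

2049.8451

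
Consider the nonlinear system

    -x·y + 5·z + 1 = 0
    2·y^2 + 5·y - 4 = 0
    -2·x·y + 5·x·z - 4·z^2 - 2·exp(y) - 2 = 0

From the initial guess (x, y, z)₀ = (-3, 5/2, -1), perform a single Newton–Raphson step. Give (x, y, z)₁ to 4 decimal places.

At (-3, 5/2, -1): F = (3.5000, 21.0000, -0.364988).
Jacobian J = [[-y, -x, 5], [0, 4·y + 5, 0], [-2·y + 5·z, -2·x - 2·exp(y), 5·x - 8·z]].
At the point, J = [[-2.5000, 3.0000, 5.0000], [0.0000, 15.0000, 0.0000], [-10.0000, -18.364988, -7.0000]] (det J = 1012.5000).
Solving J·Δ = −F gives Δ = (1.8049, -1.4000, 1.0424).
Then the next iterate is (x, y, z)₁ = (-1.1951, 1.1000, 0.0424).

(-1.1951, 1.1000, 0.0424)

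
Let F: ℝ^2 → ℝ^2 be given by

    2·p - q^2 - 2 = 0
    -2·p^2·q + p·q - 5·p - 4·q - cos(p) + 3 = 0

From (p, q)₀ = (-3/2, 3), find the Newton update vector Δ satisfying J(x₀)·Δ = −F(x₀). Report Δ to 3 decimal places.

(-0.322, -2.441)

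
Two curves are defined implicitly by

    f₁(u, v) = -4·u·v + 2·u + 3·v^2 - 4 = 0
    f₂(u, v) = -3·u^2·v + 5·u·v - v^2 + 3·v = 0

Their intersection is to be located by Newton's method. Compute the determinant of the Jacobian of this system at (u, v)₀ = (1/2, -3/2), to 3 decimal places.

29.000

J = [[-4·v + 2, -4·u + 6·v], [-6·u·v + 5·v, -3·u^2 + 5·u - 2·v + 3]].
At the point, J = [[8.000, -11.000], [-3.000, 7.750]].
det J = 29.000.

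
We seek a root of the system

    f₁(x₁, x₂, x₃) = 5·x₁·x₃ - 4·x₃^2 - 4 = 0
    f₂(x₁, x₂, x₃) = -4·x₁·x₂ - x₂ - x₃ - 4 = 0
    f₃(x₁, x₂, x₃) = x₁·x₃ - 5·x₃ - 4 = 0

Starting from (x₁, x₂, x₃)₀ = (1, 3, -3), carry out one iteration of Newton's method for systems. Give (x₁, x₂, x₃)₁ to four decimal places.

At (1, 3, -3): F = (-55.0000, -16.0000, 8.0000).
Jacobian J = [[5·x₃, 0, 5·x₁ - 8·x₃], [-4·x₂, -4·x₁ - 1, -1], [x₃, 0, x₁ - 5]].
At the point, J = [[-15.0000, 0.0000, 29.0000], [-12.0000, -5.0000, -1.0000], [-3.0000, 0.0000, -4.0000]] (det J = -735.0000).
Solving J·Δ = −F gives Δ = (0.0816, -3.7837, 1.9388).
Then the next iterate is (x₁, x₂, x₃)₁ = (1.0816, -0.7837, -1.0612).

(1.0816, -0.7837, -1.0612)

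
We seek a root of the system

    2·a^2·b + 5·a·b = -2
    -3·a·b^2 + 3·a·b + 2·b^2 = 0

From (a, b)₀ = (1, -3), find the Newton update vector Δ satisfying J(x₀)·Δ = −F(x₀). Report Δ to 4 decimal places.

(5.0000, 22.0000)

At (1, -3): F = (-19.0000, -18.0000).
Jacobian J = [[4·a·b + 5·b, 2·a^2 + 5·a], [-3·b^2 + 3·b, -6·a·b + 3·a + 4·b]].
At the point, J = [[-27.0000, 7.0000], [-36.0000, 9.0000]] (det J = 9.0000).
Solving J·Δ = −F gives Δ = (5.0000, 22.0000).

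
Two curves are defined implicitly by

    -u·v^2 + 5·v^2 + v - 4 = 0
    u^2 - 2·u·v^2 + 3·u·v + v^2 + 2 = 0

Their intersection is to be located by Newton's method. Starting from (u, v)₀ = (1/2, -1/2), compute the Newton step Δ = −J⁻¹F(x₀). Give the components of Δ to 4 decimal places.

At (1/2, -1/2): F = (-3.3750, 1.5000).
Jacobian J = [[-v^2, -2·u·v + 10·v + 1], [2·u - 2·v^2 + 3·v, -4·u·v + 3·u + 2·v]].
At the point, J = [[-0.2500, -3.5000], [-1.0000, 1.5000]] (det J = -3.8750).
Solving J·Δ = −F gives Δ = (0.0484, -0.9677).

(0.0484, -0.9677)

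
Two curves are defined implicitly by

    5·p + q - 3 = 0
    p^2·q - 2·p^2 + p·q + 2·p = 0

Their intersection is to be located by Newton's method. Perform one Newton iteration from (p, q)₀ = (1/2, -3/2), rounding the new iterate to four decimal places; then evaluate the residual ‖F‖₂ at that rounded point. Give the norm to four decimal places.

0.3145

At (1/2, -3/2): F = (-2.0000, -0.6250).
Jacobian J = [[5, 1], [2·p·q - 4·p + q + 2, p^2 + p]].
At the point, J = [[5.0000, 1.0000], [-3.0000, 0.7500]] (det J = 6.7500).
Solving J·Δ = −F gives Δ = (0.1296, 1.3519).
Then the next iterate is (p, q)₁ = (0.6296, -0.1481).
Re-evaluating at (0.6296, -0.1481): F = (-0.0001, 0.314458), so ‖F‖₂ = 0.3145.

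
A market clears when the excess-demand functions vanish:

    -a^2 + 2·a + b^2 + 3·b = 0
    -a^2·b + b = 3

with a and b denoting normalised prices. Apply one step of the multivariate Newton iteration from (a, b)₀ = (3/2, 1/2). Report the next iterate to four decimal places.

At (3/2, 1/2): F = (2.5000, -3.6250).
Jacobian J = [[-2·a + 2, 2·b + 3], [-2·a·b, -a^2 + 1]].
At the point, J = [[-1.0000, 4.0000], [-1.5000, -1.2500]] (det J = 7.2500).
Solving J·Δ = −F gives Δ = (-1.5690, -1.0172).
Then the next iterate is (a, b)₁ = (-0.0690, -0.5172).

(-0.0690, -0.5172)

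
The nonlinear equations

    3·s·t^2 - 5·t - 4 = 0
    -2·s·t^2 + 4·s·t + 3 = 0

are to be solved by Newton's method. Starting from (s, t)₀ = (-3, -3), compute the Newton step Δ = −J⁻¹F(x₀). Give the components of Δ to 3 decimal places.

(6.879, -2.362)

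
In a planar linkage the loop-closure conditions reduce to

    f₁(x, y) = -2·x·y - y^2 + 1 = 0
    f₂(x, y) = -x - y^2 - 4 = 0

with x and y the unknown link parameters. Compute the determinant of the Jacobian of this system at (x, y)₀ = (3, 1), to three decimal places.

-4.000

J = [[-2·y, -2·x - 2·y], [-1, -2·y]].
At the point, J = [[-2.000, -8.000], [-1.000, -2.000]].
det J = -4.000.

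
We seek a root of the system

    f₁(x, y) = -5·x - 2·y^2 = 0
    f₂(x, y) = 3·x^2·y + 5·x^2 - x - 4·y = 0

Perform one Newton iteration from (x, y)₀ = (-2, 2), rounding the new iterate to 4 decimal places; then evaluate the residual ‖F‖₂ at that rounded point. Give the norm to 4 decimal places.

At (-2, 2): F = (2.0000, 38.0000).
Jacobian J = [[-5, -4·y], [6·x·y + 10·x - 1, 3·x^2 - 4]].
At the point, J = [[-5.0000, -8.0000], [-45.0000, 8.0000]] (det J = -400.0000).
Solving J·Δ = −F gives Δ = (0.8000, -0.2500).
Then the next iterate is (x, y)₁ = (-1.2000, 1.7500).
Re-evaluating at (-1.2000, 1.7500): F = (-0.1250, 8.9600), so ‖F‖₂ = 8.9609.

8.9609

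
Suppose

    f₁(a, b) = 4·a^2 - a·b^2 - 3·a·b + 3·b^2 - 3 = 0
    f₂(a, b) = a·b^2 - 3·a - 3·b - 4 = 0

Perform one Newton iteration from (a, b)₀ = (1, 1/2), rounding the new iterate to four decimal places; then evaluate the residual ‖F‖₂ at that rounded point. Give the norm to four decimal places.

23.9705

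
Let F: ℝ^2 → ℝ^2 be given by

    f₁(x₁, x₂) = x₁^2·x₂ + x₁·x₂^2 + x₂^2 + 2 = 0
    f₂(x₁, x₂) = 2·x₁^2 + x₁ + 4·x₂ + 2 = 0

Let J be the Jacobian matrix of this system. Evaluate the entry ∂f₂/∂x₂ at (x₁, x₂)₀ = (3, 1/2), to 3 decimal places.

4.000

∂f₂/∂x₂ = 4.
At (3, 1/2) this is 4.000.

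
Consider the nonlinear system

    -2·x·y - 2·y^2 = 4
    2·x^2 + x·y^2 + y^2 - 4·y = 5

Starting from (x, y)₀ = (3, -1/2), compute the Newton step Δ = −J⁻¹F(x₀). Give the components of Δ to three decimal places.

At (3, -1/2): F = (-1.500, 16.000).
Jacobian J = [[-2·y, -2·x - 4·y], [4·x + y^2, 2·x·y + 2·y - 4]].
At the point, J = [[1.000, -4.000], [12.250, -8.000]] (det J = 41.000).
Solving J·Δ = −F gives Δ = (-1.854, -0.838).

(-1.854, -0.838)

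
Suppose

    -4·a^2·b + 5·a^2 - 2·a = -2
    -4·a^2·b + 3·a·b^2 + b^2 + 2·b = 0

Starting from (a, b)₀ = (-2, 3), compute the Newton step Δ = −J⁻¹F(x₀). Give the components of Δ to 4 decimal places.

(7.5714, 10.9286)

At (-2, 3): F = (-22.0000, -87.0000).
Jacobian J = [[-8·a·b + 10·a - 2, -4·a^2], [-8·a·b + 3·b^2, -4·a^2 + 6·a·b + 2·b + 2]].
At the point, J = [[26.0000, -16.0000], [75.0000, -44.0000]] (det J = 56.0000).
Solving J·Δ = −F gives Δ = (7.5714, 10.9286).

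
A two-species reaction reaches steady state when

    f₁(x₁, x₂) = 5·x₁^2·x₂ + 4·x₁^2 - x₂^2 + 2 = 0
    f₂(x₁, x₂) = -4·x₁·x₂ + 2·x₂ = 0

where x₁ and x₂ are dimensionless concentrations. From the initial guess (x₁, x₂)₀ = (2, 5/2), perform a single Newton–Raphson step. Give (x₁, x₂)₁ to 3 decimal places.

(1.409, 0.986)

At (2, 5/2): F = (61.750, -15.000).
Jacobian J = [[10·x₁·x₂ + 8·x₁, 5·x₁^2 - 2·x₂], [-4·x₂, -4·x₁ + 2]].
At the point, J = [[66.000, 15.000], [-10.000, -6.000]] (det J = -246.000).
Solving J·Δ = −F gives Δ = (-0.591, -1.514).
Then the next iterate is (x₁, x₂)₁ = (1.409, 0.986).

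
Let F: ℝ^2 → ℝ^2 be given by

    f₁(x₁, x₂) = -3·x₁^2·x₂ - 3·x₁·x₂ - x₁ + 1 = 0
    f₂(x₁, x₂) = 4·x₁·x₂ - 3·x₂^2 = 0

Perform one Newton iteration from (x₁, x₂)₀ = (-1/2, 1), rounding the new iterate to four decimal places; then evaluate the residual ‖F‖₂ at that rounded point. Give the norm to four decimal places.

44.4485

At (-1/2, 1): F = (2.2500, -5.0000).
Jacobian J = [[-6·x₁·x₂ - 3·x₂ - 1, -3·x₁^2 - 3·x₁], [4·x₂, 4·x₁ - 6·x₂]].
At the point, J = [[-1.0000, 0.7500], [4.0000, -8.0000]] (det J = 5.0000).
Solving J·Δ = −F gives Δ = (2.8500, 0.8000).
Then the next iterate is (x₁, x₂)₁ = (2.3500, 1.8000).
Re-evaluating at (2.3500, 1.8000): F = (-43.8615, 7.2000), so ‖F‖₂ = 44.4485.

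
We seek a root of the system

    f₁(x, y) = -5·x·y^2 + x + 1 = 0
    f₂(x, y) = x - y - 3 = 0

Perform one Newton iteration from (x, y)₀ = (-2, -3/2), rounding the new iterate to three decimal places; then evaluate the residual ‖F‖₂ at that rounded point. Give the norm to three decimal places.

17.565

At (-2, -3/2): F = (21.500, -3.500).
Jacobian J = [[-5·y^2 + 1, -10·x·y], [1, -1]].
At the point, J = [[-10.250, -30.000], [1.000, -1.000]] (det J = 40.250).
Solving J·Δ = −F gives Δ = (3.143, -0.357).
Then the next iterate is (x, y)₁ = (1.143, -1.857).
Re-evaluating at (1.143, -1.857): F = (-17.56489, 0.000), so ‖F‖₂ = 17.565.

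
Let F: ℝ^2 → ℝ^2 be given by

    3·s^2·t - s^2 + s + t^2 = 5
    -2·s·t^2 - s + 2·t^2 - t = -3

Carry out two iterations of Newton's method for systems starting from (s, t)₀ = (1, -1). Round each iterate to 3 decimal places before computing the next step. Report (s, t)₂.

(0.689, 1.870)

At (1, -1): F = (-7.000, 3.000).
Jacobian J = [[6·s·t - 2·s + 1, 3·s^2 + 2·t], [-2·t^2 - 1, -4·s·t + 4·t - 1]].
At the point, J = [[-7.000, 1.000], [-3.000, -1.000]] (det J = 10.000).
Solving J·Δ = −F gives Δ = (-0.400, 4.200).
Then the next iterate is (s, t)₁ = (0.600, 3.200).
Round to (0.600, 3.200) and repeat: F = (8.936, 7.392), J = [[11.320, 7.480], [-21.480, 4.120]].
Δ = (0.089, -1.330), so (s, t)₂ = (0.689, 1.870).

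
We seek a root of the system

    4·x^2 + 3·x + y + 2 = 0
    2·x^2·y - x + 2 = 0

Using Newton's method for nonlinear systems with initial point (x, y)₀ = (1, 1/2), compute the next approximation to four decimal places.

At (1, 1/2): F = (9.5000, 2.0000).
Jacobian J = [[8·x + 3, 1], [4·x·y - 1, 2·x^2]].
At the point, J = [[11.0000, 1.0000], [1.0000, 2.0000]] (det J = 21.0000).
Solving J·Δ = −F gives Δ = (-0.8095, -0.5952).
Then the next iterate is (x, y)₁ = (0.1905, -0.0952).

(0.1905, -0.0952)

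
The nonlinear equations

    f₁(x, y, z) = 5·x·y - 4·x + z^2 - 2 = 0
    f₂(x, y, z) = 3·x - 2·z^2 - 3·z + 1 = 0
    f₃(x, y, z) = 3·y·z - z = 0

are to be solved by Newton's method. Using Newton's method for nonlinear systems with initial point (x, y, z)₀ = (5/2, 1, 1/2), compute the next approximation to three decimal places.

(-0.827, 1.262, -0.196)

At (5/2, 1, 1/2): F = (0.750, 6.500, 1.000).
Jacobian J = [[5·y - 4, 5·x, 2·z], [3, 0, -4·z - 3], [0, 3·z, 3·y - 1]].
At the point, J = [[1.000, 12.500, 1.000], [3.000, 0.000, -5.000], [0.000, 1.500, 2.000]] (det J = -63.000).
Solving J·Δ = −F gives Δ = (-3.327, 0.262, -0.696).
Then the next iterate is (x, y, z)₁ = (-0.827, 1.262, -0.196).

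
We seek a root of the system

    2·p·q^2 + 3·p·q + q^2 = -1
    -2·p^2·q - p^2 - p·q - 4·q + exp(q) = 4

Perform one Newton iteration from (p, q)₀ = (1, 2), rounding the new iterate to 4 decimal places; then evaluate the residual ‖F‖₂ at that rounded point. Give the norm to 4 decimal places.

At (1, 2): F = (19.0000, -11.610944).
Jacobian J = [[2·q^2 + 3·q, 4·p·q + 3·p + 2·q], [-4·p·q - 2·p - q, -2·p^2 - p + exp(q) - 4]].
At the point, J = [[14.0000, 15.0000], [-12.0000, 0.389056]] (det J = 185.446785).
Solving J·Δ = −F gives Δ = (-0.9790, -0.3529).
Then the next iterate is (p, q)₁ = (0.0210, 1.6471).
Re-evaluating at (0.0210, 1.6471): F = (3.930649, -5.432981), so ‖F‖₂ = 6.7058.

6.7058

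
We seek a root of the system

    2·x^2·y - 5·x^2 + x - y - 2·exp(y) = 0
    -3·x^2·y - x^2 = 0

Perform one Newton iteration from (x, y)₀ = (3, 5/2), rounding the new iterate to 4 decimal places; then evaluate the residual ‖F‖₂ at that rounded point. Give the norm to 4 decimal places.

At (3, 5/2): F = (-23.864988, -76.5000).
Jacobian J = [[4·x·y - 10·x + 1, 2·x^2 - 2·exp(y) - 1], [-6·x·y - 2·x, -3·x^2]].
At the point, J = [[1.0000, -7.364988], [-51.0000, -27.0000]] (det J = -402.614384).
Solving J·Δ = −F gives Δ = (0.2010, -3.2130).
Then the next iterate is (x, y)₁ = (3.2010, -0.7130).
Re-evaluating at (3.2010, -0.7130): F = (-62.909716, 11.670651), so ‖F‖₂ = 63.9831.

63.9831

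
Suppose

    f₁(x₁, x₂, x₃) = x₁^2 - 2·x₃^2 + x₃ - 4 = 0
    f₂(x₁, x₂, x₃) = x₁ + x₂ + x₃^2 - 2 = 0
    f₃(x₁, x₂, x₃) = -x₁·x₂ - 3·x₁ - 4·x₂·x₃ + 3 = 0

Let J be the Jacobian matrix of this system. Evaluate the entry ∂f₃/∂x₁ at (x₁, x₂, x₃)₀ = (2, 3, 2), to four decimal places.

-6.0000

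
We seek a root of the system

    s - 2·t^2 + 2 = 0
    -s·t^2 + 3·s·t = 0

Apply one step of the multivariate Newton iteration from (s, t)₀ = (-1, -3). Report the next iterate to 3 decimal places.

(-0.696, -1.609)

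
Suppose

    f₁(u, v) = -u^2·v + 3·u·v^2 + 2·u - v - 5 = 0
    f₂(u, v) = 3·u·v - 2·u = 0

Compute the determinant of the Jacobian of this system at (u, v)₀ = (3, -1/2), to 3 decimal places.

J = [[-2·u·v + 3·v^2 + 2, -u^2 + 6·u·v - 1], [3·v - 2, 3·u]].
At the point, J = [[5.750, -19.000], [-3.500, 9.000]].
det J = -14.750.

-14.750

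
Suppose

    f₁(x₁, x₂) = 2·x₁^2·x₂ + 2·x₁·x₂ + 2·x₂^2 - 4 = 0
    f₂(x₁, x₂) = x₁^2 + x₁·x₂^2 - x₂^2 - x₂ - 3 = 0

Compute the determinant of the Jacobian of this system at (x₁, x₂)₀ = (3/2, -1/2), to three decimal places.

-11.875

J = [[4·x₁·x₂ + 2·x₂, 2·x₁^2 + 2·x₁ + 4·x₂], [2·x₁ + x₂^2, 2·x₁·x₂ - 2·x₂ - 1]].
At the point, J = [[-4.000, 5.500], [3.250, -1.500]].
det J = -11.875.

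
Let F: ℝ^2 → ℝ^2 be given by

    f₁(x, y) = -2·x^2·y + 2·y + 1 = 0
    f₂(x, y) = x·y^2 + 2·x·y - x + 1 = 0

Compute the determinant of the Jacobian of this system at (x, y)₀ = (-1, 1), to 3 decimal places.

-16.000

J = [[-4·x·y, -2·x^2 + 2], [y^2 + 2·y - 1, 2·x·y + 2·x]].
At the point, J = [[4.000, 0.000], [2.000, -4.000]].
det J = -16.000.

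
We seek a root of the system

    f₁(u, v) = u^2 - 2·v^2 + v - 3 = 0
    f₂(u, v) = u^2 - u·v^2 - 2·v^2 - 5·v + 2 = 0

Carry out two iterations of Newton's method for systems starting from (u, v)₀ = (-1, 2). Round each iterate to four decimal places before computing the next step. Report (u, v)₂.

(-2.6701, 1.3774)

At (-1, 2): F = (-8.0000, -11.0000).
Jacobian J = [[2·u, -4·v + 1], [2·u - v^2, -2·u·v - 4·v - 5]].
At the point, J = [[-2.0000, -7.0000], [-6.0000, -9.0000]] (det J = -24.0000).
Solving J·Δ = −F gives Δ = (-0.2083, -1.0833).
Then the next iterate is (u, v)₁ = (-1.2083, 0.9167).
Round to (-1.2083, 0.9167) and repeat: F = (-2.303989, -1.788807), J = [[-2.4166, -2.6668], [-3.256939, -6.451503]].
Δ = (-1.4618, 0.4607), so (u, v)₂ = (-2.6701, 1.3774).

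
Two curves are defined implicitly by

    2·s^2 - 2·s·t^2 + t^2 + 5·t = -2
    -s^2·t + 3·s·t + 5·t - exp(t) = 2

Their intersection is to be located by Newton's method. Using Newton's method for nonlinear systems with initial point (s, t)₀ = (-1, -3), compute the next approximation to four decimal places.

(-1.2336, -1.3738)

At (-1, -3): F = (16.0000, -5.049787).
Jacobian J = [[4·s - 2·t^2, -4·s·t + 2·t + 5], [-2·s·t + 3·t, -s^2 + 3·s - exp(t) + 5]].
At the point, J = [[-22.0000, -13.0000], [-15.0000, 0.950213]] (det J = -215.904684).
Solving J·Δ = −F gives Δ = (-0.2336, 1.6262).
Then the next iterate is (s, t)₁ = (-1.2336, -1.3738).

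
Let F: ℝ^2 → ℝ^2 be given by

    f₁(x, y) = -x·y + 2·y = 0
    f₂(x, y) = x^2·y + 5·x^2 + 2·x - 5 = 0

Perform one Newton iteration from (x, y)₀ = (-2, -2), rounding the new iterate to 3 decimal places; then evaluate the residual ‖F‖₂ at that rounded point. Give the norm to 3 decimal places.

2.318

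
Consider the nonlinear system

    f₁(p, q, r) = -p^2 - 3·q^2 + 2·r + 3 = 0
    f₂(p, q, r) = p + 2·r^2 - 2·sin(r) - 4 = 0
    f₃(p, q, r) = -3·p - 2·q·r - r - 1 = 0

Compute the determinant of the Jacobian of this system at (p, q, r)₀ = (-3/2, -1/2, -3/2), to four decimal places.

116.5465

J = [[-2·p, -6·q, 2], [1, 0, 4·r - 2·cos(r)], [-3, -2·r, -2·q - 1]].
At the point, J = [[3.0000, 3.0000, 2.0000], [1.0000, 0.0000, -6.141474], [-3.0000, 3.0000, 0.0000]].
det J = 116.5465.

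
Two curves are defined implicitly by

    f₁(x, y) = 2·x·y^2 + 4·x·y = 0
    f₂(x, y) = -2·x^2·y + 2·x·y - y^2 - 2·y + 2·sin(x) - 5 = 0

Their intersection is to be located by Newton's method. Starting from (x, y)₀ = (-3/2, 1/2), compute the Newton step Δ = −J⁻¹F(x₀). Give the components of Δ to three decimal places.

At (-3/2, 1/2): F = (-3.750, -11.99499).
Jacobian J = [[2·y^2 + 4·y, 4·x·y + 4·x], [-4·x·y + 2·y + 2·cos(x), -2·x^2 + 2·x - 2·y - 2]].
At the point, J = [[2.500, -9.000], [4.14147, -10.500]] (det J = 11.02327).
Solving J·Δ = −F gives Δ = (6.221, 1.311).

(6.221, 1.311)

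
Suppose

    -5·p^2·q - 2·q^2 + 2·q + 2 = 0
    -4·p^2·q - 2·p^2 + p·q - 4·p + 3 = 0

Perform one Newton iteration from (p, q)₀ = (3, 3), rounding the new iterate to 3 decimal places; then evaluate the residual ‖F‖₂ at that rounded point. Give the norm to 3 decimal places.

54.533

At (3, 3): F = (-145.000, -126.000).
Jacobian J = [[-10·p·q, -5·p^2 - 4·q + 2], [-8·p·q - 4·p + q - 4, -4·p^2 + p]].
At the point, J = [[-90.000, -55.000], [-85.000, -33.000]] (det J = -1705.000).
Solving J·Δ = −F gives Δ = (-1.258, -0.578).
Then the next iterate is (p, q)₁ = (1.742, 2.422).
Re-evaluating at (1.742, 2.422): F = (-41.63674, -35.21686), so ‖F‖₂ = 54.533.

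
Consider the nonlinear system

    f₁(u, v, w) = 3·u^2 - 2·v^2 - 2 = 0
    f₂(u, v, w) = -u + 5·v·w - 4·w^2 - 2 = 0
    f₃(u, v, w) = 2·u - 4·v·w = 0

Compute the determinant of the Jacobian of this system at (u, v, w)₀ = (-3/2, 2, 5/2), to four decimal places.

2024.0000

J = [[6·u, -4·v, 0], [-1, 5·w, 5·v - 8·w], [2, -4·w, -4·v]].
At the point, J = [[-9.0000, -8.0000, 0.0000], [-1.0000, 12.5000, -10.0000], [2.0000, -10.0000, -8.0000]].
det J = 2024.0000.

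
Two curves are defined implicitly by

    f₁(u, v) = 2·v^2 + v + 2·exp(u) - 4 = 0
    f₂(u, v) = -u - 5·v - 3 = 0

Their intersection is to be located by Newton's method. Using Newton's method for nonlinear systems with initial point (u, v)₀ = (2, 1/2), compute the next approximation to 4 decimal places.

At (2, 1/2): F = (11.778112, -7.5000).
Jacobian J = [[2·exp(u), 4·v + 1], [-1, -5]].
At the point, J = [[14.778112, 3.0000], [-1.0000, -5.0000]] (det J = -70.890561).
Solving J·Δ = −F gives Δ = (-0.5133, -1.3973).
Then the next iterate is (u, v)₁ = (1.4867, -0.8973).

(1.4867, -0.8973)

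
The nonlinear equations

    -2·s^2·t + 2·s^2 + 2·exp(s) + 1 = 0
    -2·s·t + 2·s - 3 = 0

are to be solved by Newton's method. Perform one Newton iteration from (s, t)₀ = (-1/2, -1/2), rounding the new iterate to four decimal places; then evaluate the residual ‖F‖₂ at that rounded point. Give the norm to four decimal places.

At (-1/2, -1/2): F = (2.963061, -4.5000).
Jacobian J = [[-4·s·t + 4·s + 2·exp(s), -2·s^2], [-2·t + 2, -2·s]].
At the point, J = [[-1.786939, -0.5000], [3.0000, 1.0000]] (det J = -0.286939).
Solving J·Δ = −F gives Δ = (2.4851, -2.9552).
Then the next iterate is (s, t)₁ = (1.9851, -3.4552).
Re-evaluating at (1.9851, -3.4552): F = (50.672069, 14.688035), so ‖F‖₂ = 52.7579.

52.7579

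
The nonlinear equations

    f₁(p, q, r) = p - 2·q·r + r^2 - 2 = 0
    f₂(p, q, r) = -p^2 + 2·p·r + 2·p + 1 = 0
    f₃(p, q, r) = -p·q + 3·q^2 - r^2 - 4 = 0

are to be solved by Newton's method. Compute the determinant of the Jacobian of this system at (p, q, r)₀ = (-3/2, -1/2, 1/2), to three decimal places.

-27.000

J = [[1, -2·r, -2·q + 2·r], [-2·p + 2·r + 2, 0, 2·p], [-q, -p + 6·q, -2·r]].
At the point, J = [[1.000, -1.000, 2.000], [6.000, 0.000, -3.000], [0.500, -1.500, -1.000]].
det J = -27.000.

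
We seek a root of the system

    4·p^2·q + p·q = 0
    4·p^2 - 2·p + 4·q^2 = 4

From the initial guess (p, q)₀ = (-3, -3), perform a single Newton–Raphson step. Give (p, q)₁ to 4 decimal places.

(-3.0827, 0.1729)

At (-3, -3): F = (-99.0000, 74.0000).
Jacobian J = [[8·p·q + q, 4·p^2 + p], [8·p - 2, 8·q]].
At the point, J = [[69.0000, 33.0000], [-26.0000, -24.0000]] (det J = -798.0000).
Solving J·Δ = −F gives Δ = (-0.0827, 3.1729).
Then the next iterate is (p, q)₁ = (-3.0827, 0.1729).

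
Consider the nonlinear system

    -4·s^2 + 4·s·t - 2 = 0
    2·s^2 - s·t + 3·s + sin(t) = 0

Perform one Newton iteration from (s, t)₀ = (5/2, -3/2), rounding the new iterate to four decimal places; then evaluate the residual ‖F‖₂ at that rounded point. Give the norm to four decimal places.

At (5/2, -3/2): F = (-42.0000, 22.752505).
Jacobian J = [[-8·s + 4·t, 4·s], [4·s - t + 3, -s + cos(t)]].
At the point, J = [[-26.0000, 10.0000], [14.5000, -2.429263]] (det J = -81.839167).
Solving J·Δ = −F gives Δ = (-1.5334, 0.2130).
Then the next iterate is (s, t)₁ = (0.9666, -1.2870).
Re-evaluating at (0.9666, -1.2870): F = (-10.713319, 5.052446), so ‖F‖₂ = 11.8449.

11.8449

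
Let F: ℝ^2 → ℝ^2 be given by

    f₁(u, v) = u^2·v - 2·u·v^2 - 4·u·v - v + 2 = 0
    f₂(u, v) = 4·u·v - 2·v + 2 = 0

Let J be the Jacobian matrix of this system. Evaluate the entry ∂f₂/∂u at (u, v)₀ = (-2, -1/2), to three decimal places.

-2.000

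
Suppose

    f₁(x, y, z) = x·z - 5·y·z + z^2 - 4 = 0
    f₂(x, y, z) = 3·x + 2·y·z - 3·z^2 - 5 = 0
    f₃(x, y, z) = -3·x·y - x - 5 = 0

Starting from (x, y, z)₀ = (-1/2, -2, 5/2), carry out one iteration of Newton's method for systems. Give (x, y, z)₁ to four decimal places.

At (-1/2, -2, 5/2): F = (26.0000, -35.2500, -7.5000).
Jacobian J = [[z, -5·z, x - 5·y + 2·z], [3, 2·z, 2·y - 6·z], [-3·y - 1, -3·x, 0]].
At the point, J = [[2.5000, -12.5000, 14.5000], [3.0000, 5.0000, -19.0000], [5.0000, 1.5000, 0.0000]] (det J = 961.5000).
Solving J·Δ = −F gives Δ = (1.3138, 0.6208, -1.4845).
Then the next iterate is (x, y, z)₁ = (0.8138, -1.3792, 1.0155).

(0.8138, -1.3792, 1.0155)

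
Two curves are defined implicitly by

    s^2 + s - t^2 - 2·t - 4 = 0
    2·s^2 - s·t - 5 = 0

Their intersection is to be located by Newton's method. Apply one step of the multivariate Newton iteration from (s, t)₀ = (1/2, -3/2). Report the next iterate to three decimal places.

At (1/2, -3/2): F = (-2.500, -3.750).
Jacobian J = [[2·s + 1, -2·t - 2], [4·s - t, -s]].
At the point, J = [[2.000, 1.000], [3.500, -0.500]] (det J = -4.500).
Solving J·Δ = −F gives Δ = (1.111, 0.278).
Then the next iterate is (s, t)₁ = (1.611, -1.222).

(1.611, -1.222)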